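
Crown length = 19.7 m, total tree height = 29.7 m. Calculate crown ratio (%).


Formula: Crown Ratio = (Crown Length / Total Height) * 100
CR = (19.7 m / 29.7 m) * 100
CR = 0.6633 * 100 = 66.3%

66.3


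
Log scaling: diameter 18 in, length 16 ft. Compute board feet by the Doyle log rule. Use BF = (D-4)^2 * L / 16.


Doyle: BF = (D - 4)^2 * L / 16
Adjusted diameter = 18 - 4 = 14 in
(D-4)^2 = 14^2 = 196
BF = 196 * 16 / 16 = 196 BF

196


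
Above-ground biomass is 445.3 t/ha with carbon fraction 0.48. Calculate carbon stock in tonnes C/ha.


Formula: Carbon Stock = Biomass * Carbon Fraction
C = 445.3 t/ha * 0.48
C = 213.7 t C/ha

213.7


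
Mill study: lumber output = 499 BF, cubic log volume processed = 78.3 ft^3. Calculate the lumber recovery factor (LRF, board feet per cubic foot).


Formula: LRF = Lumber Output (BF) / Log Input (ft^3)
LRF = 499 BF / 78.3 ft^3
LRF = 6.37 BF/ft^3

6.37


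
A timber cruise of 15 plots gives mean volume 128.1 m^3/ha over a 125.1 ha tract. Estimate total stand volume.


Formula: Total Volume = Mean Volume per ha * Total Area
Total Volume = 128.1 m^3/ha * 125.1 ha
Total Volume = 16025 m^3

16025


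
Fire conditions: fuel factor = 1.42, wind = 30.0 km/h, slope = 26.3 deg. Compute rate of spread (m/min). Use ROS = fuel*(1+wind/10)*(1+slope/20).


Formula: ROS = fuel * (1 + wind/10) * (1 + slope/20)
Wind factor = 1 + 30.0/10 = 4.0
Slope factor = 1 + 26.3/20 = 2.315
ROS = 1.42 * 4.0 * 2.315 = 13.15 m/min

13.15


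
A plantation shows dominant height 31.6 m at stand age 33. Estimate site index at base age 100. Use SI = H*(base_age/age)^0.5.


Formula: SI = H_dom * (base_age / age)^0.5
Age ratio = 100 / 33 = 3.0303
sqrt(age_ratio) = 1.74078
SI = 31.6 * 1.74078 = 55.0 m

55.0


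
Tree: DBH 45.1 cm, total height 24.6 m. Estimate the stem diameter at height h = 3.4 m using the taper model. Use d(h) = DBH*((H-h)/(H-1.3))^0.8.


Taper: d(h) = DBH * ((H - h) / (H - 1.3))^0.8
Numerator = H - h = 24.6 - 3.4 = 21.2 m
Denominator = H - 1.3 = 24.6 - 1.3 = 23.3 m
Ratio = 21.2 / 23.3 = 0.90987
d = 45.1 * 0.90987^0.8 = 41.8 cm

41.8


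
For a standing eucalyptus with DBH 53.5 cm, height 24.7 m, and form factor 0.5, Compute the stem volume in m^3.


Formula: V = pi * (DBH/200)^2 * H * ff
Radius = DBH/200 = 53.5/200 = 0.2675 m
Radius^2 = 0.2675^2 = 0.07155625 m^2
V = pi * 0.07155625 * 24.7 * 0.5
V = 2.776 m^3

2.776


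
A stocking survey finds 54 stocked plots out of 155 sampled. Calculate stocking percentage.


Formula: Stocking % = stocked plots / total plots * 100
Stocking = 54 / 155 * 100
Stocking = 0.3484 * 100 = 34.8%

34.8


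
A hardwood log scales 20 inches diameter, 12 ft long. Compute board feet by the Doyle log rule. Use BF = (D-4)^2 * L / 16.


Doyle: BF = (D - 4)^2 * L / 16
Adjusted diameter = 20 - 4 = 16 in
(D-4)^2 = 16^2 = 256
BF = 256 * 12 / 16 = 192 BF

192


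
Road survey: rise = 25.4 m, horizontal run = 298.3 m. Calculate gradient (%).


Formula: Gradient = rise / run * 100
Gradient = 25.4 / 298.3 * 100 = 8.5%

8.5


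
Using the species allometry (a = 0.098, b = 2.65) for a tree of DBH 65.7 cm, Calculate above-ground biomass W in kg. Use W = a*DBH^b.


Formula: W = a * DBH^b  (allometric power law)
DBH^b = 65.7^2.65 = 65546.3072
W = 0.098 * 65546.3072 = 6423.5 kg

6423.5


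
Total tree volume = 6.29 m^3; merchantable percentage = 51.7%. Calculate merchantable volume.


Formula: MV = V_total * (merchantable_pct / 100)
Merchantable fraction = 51.7% / 100 = 0.517
MV = 6.29 m^3 * 0.517 = 3.252 m^3

3.252


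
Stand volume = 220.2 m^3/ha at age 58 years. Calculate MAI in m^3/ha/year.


Formula: MAI = Total Volume / Stand Age
MAI = 220.2 m^3/ha / 58 years
MAI = 3.8 m^3/ha/year

3.8


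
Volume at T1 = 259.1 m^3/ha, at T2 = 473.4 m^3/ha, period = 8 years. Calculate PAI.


Formula: PAI = (V_T2 - V_T1) / (T2 - T1)
Volume increment = 473.4 - 259.1 = 214.3 m^3/ha
PAI = 214.3 / 8 = 26.79 m^3/ha/year

26.79


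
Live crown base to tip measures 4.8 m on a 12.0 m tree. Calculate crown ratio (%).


Formula: Crown Ratio = (Crown Length / Total Height) * 100
CR = (4.8 m / 12.0 m) * 100
CR = 0.4 * 100 = 40.0%

40.0


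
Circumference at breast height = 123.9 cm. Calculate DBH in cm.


Formula: DBH = C / pi
DBH = 123.9 / pi
pi = 3.14159...
DBH = 39.4 cm

39.4


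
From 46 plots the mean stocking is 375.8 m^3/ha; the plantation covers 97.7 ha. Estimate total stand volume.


Formula: Total Volume = Mean Volume per ha * Total Area
Total Volume = 375.8 m^3/ha * 97.7 ha
Total Volume = 36716 m^3

36716


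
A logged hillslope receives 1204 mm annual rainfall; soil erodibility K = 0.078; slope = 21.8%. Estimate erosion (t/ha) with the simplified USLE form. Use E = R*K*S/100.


Formula: E = R * K * S / 100  (simplified USLE)
R * K = 1204 * 0.078 = 93.912
E = 93.912 * 21.8 / 100 = 20.47 t/ha

20.47


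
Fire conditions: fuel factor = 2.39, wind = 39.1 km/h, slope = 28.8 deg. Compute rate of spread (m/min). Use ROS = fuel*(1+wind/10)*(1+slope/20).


Formula: ROS = fuel * (1 + wind/10) * (1 + slope/20)
Wind factor = 1 + 39.1/10 = 4.91
Slope factor = 1 + 28.8/20 = 2.44
ROS = 2.39 * 4.91 * 2.44 = 28.63 m/min

28.63


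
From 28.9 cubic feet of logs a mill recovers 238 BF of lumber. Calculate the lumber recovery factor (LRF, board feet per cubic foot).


Formula: LRF = Lumber Output (BF) / Log Input (ft^3)
LRF = 238 BF / 28.9 ft^3
LRF = 8.24 BF/ft^3

8.24


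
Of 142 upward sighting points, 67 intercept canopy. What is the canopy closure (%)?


Formula: Canopy closure = covered points / total points * 100
Closure = 67 / 142 * 100
Closure = 0.4718 * 100 = 47.2%

47.2


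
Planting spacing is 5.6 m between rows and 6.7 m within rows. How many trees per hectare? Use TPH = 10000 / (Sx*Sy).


Formula: TPH = 10000 m^2/ha / (spacing_x * spacing_y)
Area per tree = 5.6 m * 6.7 m = 37.52 m^2
TPH = 10000 / 37.52 = 267 trees/ha

267


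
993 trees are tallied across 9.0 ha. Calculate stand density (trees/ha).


Formula: Stand Density = N_trees / Area_ha
Density = 993 trees / 9.0 ha
Density = 110 trees/ha

110


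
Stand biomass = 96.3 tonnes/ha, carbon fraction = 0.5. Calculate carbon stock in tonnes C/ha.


Formula: Carbon Stock = Biomass * Carbon Fraction
C = 96.3 t/ha * 0.5
C = 48.2 t C/ha

48.2


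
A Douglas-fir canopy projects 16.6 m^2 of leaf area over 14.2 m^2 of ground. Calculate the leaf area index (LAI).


Formula: LAI = total leaf area / ground area  (dimensionless)
LAI = 16.6 m^2 / 14.2 m^2
LAI = 1.17

1.17


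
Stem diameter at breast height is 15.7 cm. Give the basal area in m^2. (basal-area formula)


Formula: BA = pi * (DBH/2)^2 / 10000  (cm^2 to m^2)
Radius = DBH/2 = 15.7/2 = 7.85 cm
BA = pi * 7.85^2 / 10000
   = 193.5928 cm^2 / 10000
   = 0.0194 m^2

0.0194


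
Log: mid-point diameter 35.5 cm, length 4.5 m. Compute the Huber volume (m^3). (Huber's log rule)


Huber: V = Am * L,  Am = pi*(Dm/200)^2
Am = pi*(35.5/200)^2 = 0.09898 m^2
V = 0.09898*4.5 = 0.4454 m^3

0.4454


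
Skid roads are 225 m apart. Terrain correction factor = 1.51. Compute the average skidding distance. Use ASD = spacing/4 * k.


Formula: ASD = (spacing / 4) * correction
Uncorrected distance = spacing / 4 = 225 / 4 = 56.25 m
ASD = 56.25 * 1.51 = 85 m

85


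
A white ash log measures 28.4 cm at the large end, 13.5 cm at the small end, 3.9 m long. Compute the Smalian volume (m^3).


Smalian: V = (A1 + A2)/2 * L,  A = pi*(D/200)^2
A1 = pi*(28.4/200)^2 = 0.063347 m^2
A2 = pi*(13.5/200)^2 = 0.014314 m^2
V = (0.063347+0.014314)/2*3.9 = 0.1514 m^3

0.1514


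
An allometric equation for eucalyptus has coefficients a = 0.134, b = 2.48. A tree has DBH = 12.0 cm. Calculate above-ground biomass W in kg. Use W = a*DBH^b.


Formula: W = a * DBH^b  (allometric power law)
DBH^b = 12.0^2.48 = 474.6456
W = 0.134 * 474.6456 = 63.6 kg

63.6


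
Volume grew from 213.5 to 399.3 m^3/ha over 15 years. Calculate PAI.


Formula: PAI = (V_T2 - V_T1) / (T2 - T1)
Volume increment = 399.3 - 213.5 = 185.8 m^3/ha
PAI = 185.8 / 15 = 12.39 m^3/ha/year

12.39


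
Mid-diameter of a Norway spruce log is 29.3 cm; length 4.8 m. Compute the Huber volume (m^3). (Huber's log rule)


Huber: V = Am * L,  Am = pi*(Dm/200)^2
Am = pi*(29.3/200)^2 = 0.067426 m^2
V = 0.067426*4.8 = 0.3236 m^3

0.3236


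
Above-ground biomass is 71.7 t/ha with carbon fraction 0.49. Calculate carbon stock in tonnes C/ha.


Formula: Carbon Stock = Biomass * Carbon Fraction
C = 71.7 t/ha * 0.49
C = 35.1 t C/ha

35.1


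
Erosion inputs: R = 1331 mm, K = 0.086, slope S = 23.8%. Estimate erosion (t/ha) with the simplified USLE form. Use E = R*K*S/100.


Formula: E = R * K * S / 100  (simplified USLE)
R * K = 1331 * 0.086 = 114.466
E = 114.466 * 23.8 / 100 = 27.24 t/ha

27.24


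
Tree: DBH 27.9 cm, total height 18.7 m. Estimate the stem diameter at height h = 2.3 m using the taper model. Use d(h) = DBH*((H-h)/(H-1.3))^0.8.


Taper: d(h) = DBH * ((H - h) / (H - 1.3))^0.8
Numerator = H - h = 18.7 - 2.3 = 16.4 m
Denominator = H - 1.3 = 18.7 - 1.3 = 17.4 m
Ratio = 16.4 / 17.4 = 0.94253
d = 27.9 * 0.94253^0.8 = 26.6 cm

26.6


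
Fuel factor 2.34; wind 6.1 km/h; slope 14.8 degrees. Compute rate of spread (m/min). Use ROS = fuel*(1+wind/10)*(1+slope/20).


Formula: ROS = fuel * (1 + wind/10) * (1 + slope/20)
Wind factor = 1 + 6.1/10 = 1.61
Slope factor = 1 + 14.8/20 = 1.74
ROS = 2.34 * 1.61 * 1.74 = 6.56 m/min

6.56


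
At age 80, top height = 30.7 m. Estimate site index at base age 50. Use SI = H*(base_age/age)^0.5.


Formula: SI = H_dom * (base_age / age)^0.5
Age ratio = 50 / 80 = 0.625
sqrt(age_ratio) = 0.79057
SI = 30.7 * 0.79057 = 24.3 m

24.3


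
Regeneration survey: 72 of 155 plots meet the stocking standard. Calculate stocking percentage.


Formula: Stocking % = stocked plots / total plots * 100
Stocking = 72 / 155 * 100
Stocking = 0.4645 * 100 = 46.5%

46.5


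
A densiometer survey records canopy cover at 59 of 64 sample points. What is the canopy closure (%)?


Formula: Canopy closure = covered points / total points * 100
Closure = 59 / 64 * 100
Closure = 0.9219 * 100 = 92.2%

92.2


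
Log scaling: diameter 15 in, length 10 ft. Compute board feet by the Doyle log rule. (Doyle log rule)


Doyle: BF = (D - 4)^2 * L / 16
Adjusted diameter = 15 - 4 = 11 in
(D-4)^2 = 11^2 = 121
BF = 121 * 10 / 16 = 76 BF

76


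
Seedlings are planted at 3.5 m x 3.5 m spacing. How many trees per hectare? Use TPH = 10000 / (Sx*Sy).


Formula: TPH = 10000 m^2/ha / (spacing_x * spacing_y)
Area per tree = 3.5 m * 3.5 m = 12.25 m^2
TPH = 10000 / 12.25 = 816 trees/ha

816


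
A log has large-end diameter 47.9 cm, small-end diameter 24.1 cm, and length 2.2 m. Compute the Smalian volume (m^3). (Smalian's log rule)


Smalian: V = (A1 + A2)/2 * L,  A = pi*(D/200)^2
A1 = pi*(47.9/200)^2 = 0.180203 m^2
A2 = pi*(24.1/200)^2 = 0.045617 m^2
V = (0.180203+0.045617)/2*2.2 = 0.2484 m^3

0.2484


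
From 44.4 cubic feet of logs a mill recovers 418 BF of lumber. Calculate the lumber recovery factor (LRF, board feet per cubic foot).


Formula: LRF = Lumber Output (BF) / Log Input (ft^3)
LRF = 418 BF / 44.4 ft^3
LRF = 9.41 BF/ft^3

9.41


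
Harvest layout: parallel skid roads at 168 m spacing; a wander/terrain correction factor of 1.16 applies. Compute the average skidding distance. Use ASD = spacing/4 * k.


Formula: ASD = (spacing / 4) * correction
Uncorrected distance = spacing / 4 = 168 / 4 = 42 m
ASD = 42 * 1.16 = 49 m

49


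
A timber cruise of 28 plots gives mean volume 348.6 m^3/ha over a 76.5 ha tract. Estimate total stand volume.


Formula: Total Volume = Mean Volume per ha * Total Area
Total Volume = 348.6 m^3/ha * 76.5 ha
Total Volume = 26668 m^3

26668


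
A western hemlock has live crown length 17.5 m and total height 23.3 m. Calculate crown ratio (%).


Formula: Crown Ratio = (Crown Length / Total Height) * 100
CR = (17.5 m / 23.3 m) * 100
CR = 0.7511 * 100 = 75.1%

75.1


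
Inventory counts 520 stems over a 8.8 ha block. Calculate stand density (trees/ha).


Formula: Stand Density = N_trees / Area_ha
Density = 520 trees / 8.8 ha
Density = 59 trees/ha

59


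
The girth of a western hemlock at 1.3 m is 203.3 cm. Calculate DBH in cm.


Formula: DBH = C / pi
DBH = 203.3 / pi
pi = 3.14159...
DBH = 64.7 cm

64.7


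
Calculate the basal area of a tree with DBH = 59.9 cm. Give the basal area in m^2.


Formula: BA = pi * (DBH/2)^2 / 10000  (cm^2 to m^2)
Radius = DBH/2 = 59.9/2 = 29.95 cm
BA = pi * 29.95^2 / 10000
   = 2818.0165 cm^2 / 10000
   = 0.2818 m^2

0.2818


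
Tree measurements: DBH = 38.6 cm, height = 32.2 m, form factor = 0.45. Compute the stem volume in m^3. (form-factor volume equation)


Formula: V = pi * (DBH/200)^2 * H * ff
Radius = DBH/200 = 38.6/200 = 0.193 m
Radius^2 = 0.193^2 = 0.037249 m^2
V = pi * 0.037249 * 32.2 * 0.45
V = 1.696 m^3

1.696


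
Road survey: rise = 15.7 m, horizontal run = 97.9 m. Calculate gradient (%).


Formula: Gradient = rise / run * 100
Gradient = 15.7 / 97.9 * 100 = 16.0%

16.0


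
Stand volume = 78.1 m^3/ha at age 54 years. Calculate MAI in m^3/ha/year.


Formula: MAI = Total Volume / Stand Age
MAI = 78.1 m^3/ha / 54 years
MAI = 1.45 m^3/ha/year

1.45


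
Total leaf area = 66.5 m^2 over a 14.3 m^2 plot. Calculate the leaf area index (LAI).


Formula: LAI = total leaf area / ground area  (dimensionless)
LAI = 66.5 m^2 / 14.3 m^2
LAI = 4.65

4.65


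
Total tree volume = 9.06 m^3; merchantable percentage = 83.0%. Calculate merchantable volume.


Formula: MV = V_total * (merchantable_pct / 100)
Merchantable fraction = 83.0% / 100 = 0.83
MV = 9.06 m^3 * 0.83 = 7.52 m^3

7.52


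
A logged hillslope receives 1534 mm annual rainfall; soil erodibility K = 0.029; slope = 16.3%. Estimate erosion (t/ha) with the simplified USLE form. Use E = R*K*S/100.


Formula: E = R * K * S / 100  (simplified USLE)
R * K = 1534 * 0.029 = 44.486
E = 44.486 * 16.3 / 100 = 7.25 t/ha

7.25


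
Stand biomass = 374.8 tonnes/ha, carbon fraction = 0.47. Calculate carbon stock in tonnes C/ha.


Formula: Carbon Stock = Biomass * Carbon Fraction
C = 374.8 t/ha * 0.47
C = 176.2 t C/ha

176.2


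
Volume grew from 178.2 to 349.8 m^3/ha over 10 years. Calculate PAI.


Formula: PAI = (V_T2 - V_T1) / (T2 - T1)
Volume increment = 349.8 - 178.2 = 171.6 m^3/ha
PAI = 171.6 / 10 = 17.16 m^3/ha/year

17.16


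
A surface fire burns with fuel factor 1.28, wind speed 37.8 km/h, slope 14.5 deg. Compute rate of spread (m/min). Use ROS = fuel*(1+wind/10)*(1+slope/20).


Formula: ROS = fuel * (1 + wind/10) * (1 + slope/20)
Wind factor = 1 + 37.8/10 = 4.78
Slope factor = 1 + 14.5/20 = 1.725
ROS = 1.28 * 4.78 * 1.725 = 10.55 m/min

10.55


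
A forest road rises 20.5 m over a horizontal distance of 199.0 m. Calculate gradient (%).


Formula: Gradient = rise / run * 100
Gradient = 20.5 / 199.0 * 100 = 10.3%

10.3


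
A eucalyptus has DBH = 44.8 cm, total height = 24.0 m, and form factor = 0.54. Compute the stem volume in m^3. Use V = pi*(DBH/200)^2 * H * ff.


Formula: V = pi * (DBH/200)^2 * H * ff
Radius = DBH/200 = 44.8/200 = 0.224 m
Radius^2 = 0.224^2 = 0.050176 m^2
V = pi * 0.050176 * 24.0 * 0.54
V = 2.043 m^3

2.043


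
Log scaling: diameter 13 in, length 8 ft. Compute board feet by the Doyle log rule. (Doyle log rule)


Doyle: BF = (D - 4)^2 * L / 16
Adjusted diameter = 13 - 4 = 9 in
(D-4)^2 = 9^2 = 81
BF = 81 * 8 / 16 = 41 BF

41


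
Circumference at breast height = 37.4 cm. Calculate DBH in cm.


Formula: DBH = C / pi
DBH = 37.4 / pi
pi = 3.14159...
DBH = 11.9 cm

11.9


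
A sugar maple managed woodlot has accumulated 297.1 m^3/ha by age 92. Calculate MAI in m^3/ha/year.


Formula: MAI = Total Volume / Stand Age
MAI = 297.1 m^3/ha / 92 years
MAI = 3.23 m^3/ha/year

3.23


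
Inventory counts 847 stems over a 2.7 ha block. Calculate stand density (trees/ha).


Formula: Stand Density = N_trees / Area_ha
Density = 847 trees / 2.7 ha
Density = 314 trees/ha

314


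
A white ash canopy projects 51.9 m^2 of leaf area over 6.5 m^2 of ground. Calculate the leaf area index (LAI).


Formula: LAI = total leaf area / ground area  (dimensionless)
LAI = 51.9 m^2 / 6.5 m^2
LAI = 7.98

7.98


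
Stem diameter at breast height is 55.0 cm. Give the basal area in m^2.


Formula: BA = pi * (DBH/2)^2 / 10000  (cm^2 to m^2)
Radius = DBH/2 = 55.0/2 = 27.5 cm
BA = pi * 27.5^2 / 10000
   = 2375.8294 cm^2 / 10000
   = 0.2376 m^2

0.2376


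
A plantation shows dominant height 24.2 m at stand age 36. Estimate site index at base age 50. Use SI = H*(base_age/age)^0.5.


Formula: SI = H_dom * (base_age / age)^0.5
Age ratio = 50 / 36 = 1.38889
sqrt(age_ratio) = 1.17851
SI = 24.2 * 1.17851 = 28.5 m

28.5


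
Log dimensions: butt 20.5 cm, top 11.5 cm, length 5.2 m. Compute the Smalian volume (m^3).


Smalian: V = (A1 + A2)/2 * L,  A = pi*(D/200)^2
A1 = pi*(20.5/200)^2 = 0.033006 m^2
A2 = pi*(11.5/200)^2 = 0.010387 m^2
V = (0.033006+0.010387)/2*5.2 = 0.1128 m^3

0.1128


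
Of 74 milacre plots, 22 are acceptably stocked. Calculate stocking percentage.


Formula: Stocking % = stocked plots / total plots * 100
Stocking = 22 / 74 * 100
Stocking = 0.2973 * 100 = 29.7%

29.7


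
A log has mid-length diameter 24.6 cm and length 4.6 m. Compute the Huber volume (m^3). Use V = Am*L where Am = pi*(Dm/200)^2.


Huber: V = Am * L,  Am = pi*(Dm/200)^2
Am = pi*(24.6/200)^2 = 0.047529 m^2
V = 0.047529*4.6 = 0.2186 m^3

0.2186


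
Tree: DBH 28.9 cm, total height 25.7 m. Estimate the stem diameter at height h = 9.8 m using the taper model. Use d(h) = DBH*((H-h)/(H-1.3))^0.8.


Taper: d(h) = DBH * ((H - h) / (H - 1.3))^0.8
Numerator = H - h = 25.7 - 9.8 = 15.9 m
Denominator = H - 1.3 = 25.7 - 1.3 = 24.4 m
Ratio = 15.9 / 24.4 = 0.65164
d = 28.9 * 0.65164^0.8 = 20.5 cm

20.5


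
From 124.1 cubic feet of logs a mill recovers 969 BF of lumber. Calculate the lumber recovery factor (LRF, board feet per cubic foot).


Formula: LRF = Lumber Output (BF) / Log Input (ft^3)
LRF = 969 BF / 124.1 ft^3
LRF = 7.81 BF/ft^3

7.81


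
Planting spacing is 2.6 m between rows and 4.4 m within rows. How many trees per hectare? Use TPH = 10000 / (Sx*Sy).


Formula: TPH = 10000 m^2/ha / (spacing_x * spacing_y)
Area per tree = 2.6 m * 4.4 m = 11.44 m^2
TPH = 10000 / 11.44 = 874 trees/ha

874


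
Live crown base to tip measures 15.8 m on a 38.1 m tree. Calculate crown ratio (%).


Formula: Crown Ratio = (Crown Length / Total Height) * 100
CR = (15.8 m / 38.1 m) * 100
CR = 0.4147 * 100 = 41.5%

41.5


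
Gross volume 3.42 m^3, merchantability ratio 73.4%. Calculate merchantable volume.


Formula: MV = V_total * (merchantable_pct / 100)
Merchantable fraction = 73.4% / 100 = 0.734
MV = 3.42 m^3 * 0.734 = 2.51 m^3

2.51


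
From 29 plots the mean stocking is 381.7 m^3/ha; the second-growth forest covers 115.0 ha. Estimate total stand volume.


Formula: Total Volume = Mean Volume per ha * Total Area
Total Volume = 381.7 m^3/ha * 115.0 ha
Total Volume = 43896 m^3

43896


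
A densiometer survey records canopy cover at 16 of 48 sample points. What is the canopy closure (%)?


Formula: Canopy closure = covered points / total points * 100
Closure = 16 / 48 * 100
Closure = 0.3333 * 100 = 33.3%

33.3


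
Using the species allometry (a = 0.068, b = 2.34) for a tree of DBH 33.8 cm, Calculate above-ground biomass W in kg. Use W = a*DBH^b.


Formula: W = a * DBH^b  (allometric power law)
DBH^b = 33.8^2.34 = 3781.5085
W = 0.068 * 3781.5085 = 257.1 kg

257.1


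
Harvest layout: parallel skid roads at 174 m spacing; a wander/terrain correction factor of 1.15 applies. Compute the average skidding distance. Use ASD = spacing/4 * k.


Formula: ASD = (spacing / 4) * correction
Uncorrected distance = spacing / 4 = 174 / 4 = 43.5 m
ASD = 43.5 * 1.15 = 50 m

50


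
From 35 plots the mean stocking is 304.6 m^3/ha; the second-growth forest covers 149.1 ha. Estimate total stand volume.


Formula: Total Volume = Mean Volume per ha * Total Area
Total Volume = 304.6 m^3/ha * 149.1 ha
Total Volume = 45416 m^3

45416


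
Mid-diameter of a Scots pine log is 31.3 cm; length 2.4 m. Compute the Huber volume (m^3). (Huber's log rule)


Huber: V = Am * L,  Am = pi*(Dm/200)^2
Am = pi*(31.3/200)^2 = 0.076945 m^2
V = 0.076945*2.4 = 0.1847 m^3

0.1847


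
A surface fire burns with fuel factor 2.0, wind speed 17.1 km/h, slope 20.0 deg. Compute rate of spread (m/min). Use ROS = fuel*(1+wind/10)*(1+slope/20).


Formula: ROS = fuel * (1 + wind/10) * (1 + slope/20)
Wind factor = 1 + 17.1/10 = 2.71
Slope factor = 1 + 20.0/20 = 2.0
ROS = 2.0 * 2.71 * 2.0 = 10.84 m/min

10.84


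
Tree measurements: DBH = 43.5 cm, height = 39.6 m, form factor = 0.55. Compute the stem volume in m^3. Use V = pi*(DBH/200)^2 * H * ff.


Formula: V = pi * (DBH/200)^2 * H * ff
Radius = DBH/200 = 43.5/200 = 0.2175 m
Radius^2 = 0.2175^2 = 0.04730625 m^2
V = pi * 0.04730625 * 39.6 * 0.55
V = 3.237 m^3

3.237


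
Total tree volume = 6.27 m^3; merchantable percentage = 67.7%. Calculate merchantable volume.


Formula: MV = V_total * (merchantable_pct / 100)
Merchantable fraction = 67.7% / 100 = 0.677
MV = 6.27 m^3 * 0.677 = 4.245 m^3

4.245


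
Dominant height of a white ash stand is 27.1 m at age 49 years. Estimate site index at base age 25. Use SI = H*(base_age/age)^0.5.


Formula: SI = H_dom * (base_age / age)^0.5
Age ratio = 25 / 49 = 0.5102
sqrt(age_ratio) = 0.71429
SI = 27.1 * 0.71429 = 19.4 m

19.4


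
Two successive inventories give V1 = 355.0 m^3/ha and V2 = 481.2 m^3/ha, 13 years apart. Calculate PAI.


Formula: PAI = (V_T2 - V_T1) / (T2 - T1)
Volume increment = 481.2 - 355.0 = 126.2 m^3/ha
PAI = 126.2 / 13 = 9.71 m^3/ha/year

9.71


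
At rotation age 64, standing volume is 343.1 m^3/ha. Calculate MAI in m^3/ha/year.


Formula: MAI = Total Volume / Stand Age
MAI = 343.1 m^3/ha / 64 years
MAI = 5.36 m^3/ha/year

5.36


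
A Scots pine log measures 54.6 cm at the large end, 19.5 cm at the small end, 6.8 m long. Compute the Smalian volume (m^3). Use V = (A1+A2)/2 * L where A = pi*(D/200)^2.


Smalian: V = (A1 + A2)/2 * L,  A = pi*(D/200)^2
A1 = pi*(54.6/200)^2 = 0.23414 m^2
A2 = pi*(19.5/200)^2 = 0.029865 m^2
V = (0.23414+0.029865)/2*6.8 = 0.8976 m^3

0.8976


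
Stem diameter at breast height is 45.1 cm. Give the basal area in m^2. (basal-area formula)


Formula: BA = pi * (DBH/2)^2 / 10000  (cm^2 to m^2)
Radius = DBH/2 = 45.1/2 = 22.55 cm
BA = pi * 22.55^2 / 10000
   = 1597.5077 cm^2 / 10000
   = 0.1598 m^2

0.1598


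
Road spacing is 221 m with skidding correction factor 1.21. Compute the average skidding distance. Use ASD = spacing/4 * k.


Formula: ASD = (spacing / 4) * correction
Uncorrected distance = spacing / 4 = 221 / 4 = 55.25 m
ASD = 55.25 * 1.21 = 67 m

67


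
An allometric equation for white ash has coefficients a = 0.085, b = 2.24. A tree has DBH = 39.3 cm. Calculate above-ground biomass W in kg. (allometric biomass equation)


Formula: W = a * DBH^b  (allometric power law)
DBH^b = 39.3^2.24 = 3727.6859
W = 0.085 * 3727.6859 = 316.9 kg

316.9


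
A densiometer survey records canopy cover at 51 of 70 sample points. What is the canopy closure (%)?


Formula: Canopy closure = covered points / total points * 100
Closure = 51 / 70 * 100
Closure = 0.7286 * 100 = 72.9%

72.9


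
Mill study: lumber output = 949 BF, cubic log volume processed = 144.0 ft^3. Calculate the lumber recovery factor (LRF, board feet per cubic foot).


Formula: LRF = Lumber Output (BF) / Log Input (ft^3)
LRF = 949 BF / 144.0 ft^3
LRF = 6.59 BF/ft^3

6.59


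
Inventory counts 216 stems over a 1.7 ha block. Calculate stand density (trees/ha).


Formula: Stand Density = N_trees / Area_ha
Density = 216 trees / 1.7 ha
Density = 127 trees/ha

127


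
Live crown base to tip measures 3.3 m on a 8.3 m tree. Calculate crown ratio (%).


Formula: Crown Ratio = (Crown Length / Total Height) * 100
CR = (3.3 m / 8.3 m) * 100
CR = 0.3976 * 100 = 39.8%

39.8


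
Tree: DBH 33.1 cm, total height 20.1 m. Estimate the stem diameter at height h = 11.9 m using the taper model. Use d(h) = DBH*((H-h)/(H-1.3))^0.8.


Taper: d(h) = DBH * ((H - h) / (H - 1.3))^0.8
Numerator = H - h = 20.1 - 11.9 = 8.2 m
Denominator = H - 1.3 = 20.1 - 1.3 = 18.8 m
Ratio = 8.2 / 18.8 = 0.43617
d = 33.1 * 0.43617^0.8 = 17.0 cm

17.0


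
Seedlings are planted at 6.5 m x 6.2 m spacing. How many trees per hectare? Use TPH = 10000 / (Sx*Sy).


Formula: TPH = 10000 m^2/ha / (spacing_x * spacing_y)
Area per tree = 6.5 m * 6.2 m = 40.3 m^2
TPH = 10000 / 40.3 = 248 trees/ha

248


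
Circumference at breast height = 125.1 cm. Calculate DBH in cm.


Formula: DBH = C / pi
DBH = 125.1 / pi
pi = 3.14159...
DBH = 39.8 cm

39.8


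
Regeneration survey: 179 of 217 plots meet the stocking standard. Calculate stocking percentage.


Formula: Stocking % = stocked plots / total plots * 100
Stocking = 179 / 217 * 100
Stocking = 0.8249 * 100 = 82.5%

82.5


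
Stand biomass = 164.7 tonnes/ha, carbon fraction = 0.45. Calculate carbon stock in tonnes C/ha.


Formula: Carbon Stock = Biomass * Carbon Fraction
C = 164.7 t/ha * 0.45
C = 74.1 t C/ha

74.1


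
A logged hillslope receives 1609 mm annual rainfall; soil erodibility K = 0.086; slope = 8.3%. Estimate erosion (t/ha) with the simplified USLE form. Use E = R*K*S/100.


Formula: E = R * K * S / 100  (simplified USLE)
R * K = 1609 * 0.086 = 138.374
E = 138.374 * 8.3 / 100 = 11.49 t/ha

11.49


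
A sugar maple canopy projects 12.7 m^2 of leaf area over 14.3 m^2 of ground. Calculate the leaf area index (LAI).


Formula: LAI = total leaf area / ground area  (dimensionless)
LAI = 12.7 m^2 / 14.3 m^2
LAI = 0.89

0.89


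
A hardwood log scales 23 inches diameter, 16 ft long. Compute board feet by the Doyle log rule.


Doyle: BF = (D - 4)^2 * L / 16
Adjusted diameter = 23 - 4 = 19 in
(D-4)^2 = 19^2 = 361
BF = 361 * 16 / 16 = 361 BF

361


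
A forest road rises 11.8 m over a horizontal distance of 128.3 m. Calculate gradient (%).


Formula: Gradient = rise / run * 100
Gradient = 11.8 / 128.3 * 100 = 9.2%

9.2


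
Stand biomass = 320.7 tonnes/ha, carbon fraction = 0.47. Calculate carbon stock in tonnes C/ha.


Formula: Carbon Stock = Biomass * Carbon Fraction
C = 320.7 t/ha * 0.47
C = 150.7 t C/ha

150.7


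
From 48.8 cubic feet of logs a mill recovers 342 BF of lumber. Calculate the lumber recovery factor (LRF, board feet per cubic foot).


Formula: LRF = Lumber Output (BF) / Log Input (ft^3)
LRF = 342 BF / 48.8 ft^3
LRF = 7.01 BF/ft^3

7.01


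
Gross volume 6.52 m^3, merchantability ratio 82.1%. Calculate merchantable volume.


Formula: MV = V_total * (merchantable_pct / 100)
Merchantable fraction = 82.1% / 100 = 0.821
MV = 6.52 m^3 * 0.821 = 5.353 m^3

5.353


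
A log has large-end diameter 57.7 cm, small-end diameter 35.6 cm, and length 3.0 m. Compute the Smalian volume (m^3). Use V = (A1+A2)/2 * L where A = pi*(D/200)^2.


Smalian: V = (A1 + A2)/2 * L,  A = pi*(D/200)^2
A1 = pi*(57.7/200)^2 = 0.261482 m^2
A2 = pi*(35.6/200)^2 = 0.099538 m^2
V = (0.261482+0.099538)/2*3.0 = 0.5415 m^3

0.5415


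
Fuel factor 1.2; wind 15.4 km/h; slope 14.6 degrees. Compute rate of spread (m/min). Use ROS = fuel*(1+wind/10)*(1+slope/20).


Formula: ROS = fuel * (1 + wind/10) * (1 + slope/20)
Wind factor = 1 + 15.4/10 = 2.54
Slope factor = 1 + 14.6/20 = 1.73
ROS = 1.2 * 2.54 * 1.73 = 5.27 m/min

5.27


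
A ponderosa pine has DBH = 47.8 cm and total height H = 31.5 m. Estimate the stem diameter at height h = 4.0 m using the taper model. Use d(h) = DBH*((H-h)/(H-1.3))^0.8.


Taper: d(h) = DBH * ((H - h) / (H - 1.3))^0.8
Numerator = H - h = 31.5 - 4.0 = 27.5 m
Denominator = H - 1.3 = 31.5 - 1.3 = 30.2 m
Ratio = 27.5 / 30.2 = 0.9106
d = 47.8 * 0.9106^0.8 = 44.3 cm

44.3


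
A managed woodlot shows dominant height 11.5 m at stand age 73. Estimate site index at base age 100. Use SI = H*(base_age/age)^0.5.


Formula: SI = H_dom * (base_age / age)^0.5
Age ratio = 100 / 73 = 1.36986
sqrt(age_ratio) = 1.17041
SI = 11.5 * 1.17041 = 13.5 m

13.5


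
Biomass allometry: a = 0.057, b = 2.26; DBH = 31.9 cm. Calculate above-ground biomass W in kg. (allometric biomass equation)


Formula: W = a * DBH^b  (allometric power law)
DBH^b = 31.9^2.26 = 2503.6115
W = 0.057 * 2503.6115 = 142.7 kg

142.7


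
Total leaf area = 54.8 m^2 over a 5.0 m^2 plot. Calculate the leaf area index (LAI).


Formula: LAI = total leaf area / ground area  (dimensionless)
LAI = 54.8 m^2 / 5.0 m^2
LAI = 10.96

10.96


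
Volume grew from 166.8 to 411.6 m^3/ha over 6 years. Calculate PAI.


Formula: PAI = (V_T2 - V_T1) / (T2 - T1)
Volume increment = 411.6 - 166.8 = 244.8 m^3/ha
PAI = 244.8 / 6 = 40.8 m^3/ha/year

40.8


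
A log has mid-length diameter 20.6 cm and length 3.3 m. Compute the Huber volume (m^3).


Huber: V = Am * L,  Am = pi*(Dm/200)^2
Am = pi*(20.6/200)^2 = 0.033329 m^2
V = 0.033329*3.3 = 0.11 m^3

0.11


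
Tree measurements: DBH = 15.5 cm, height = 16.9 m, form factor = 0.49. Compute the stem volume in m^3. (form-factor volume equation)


Formula: V = pi * (DBH/200)^2 * H * ff
Radius = DBH/200 = 15.5/200 = 0.0775 m
Radius^2 = 0.0775^2 = 0.00600625 m^2
V = pi * 0.00600625 * 16.9 * 0.49
V = 0.156 m^3

0.156


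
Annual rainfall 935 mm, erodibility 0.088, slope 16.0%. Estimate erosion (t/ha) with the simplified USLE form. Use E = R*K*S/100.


Formula: E = R * K * S / 100  (simplified USLE)
R * K = 935 * 0.088 = 82.28
E = 82.28 * 16.0 / 100 = 13.16 t/ha

13.16


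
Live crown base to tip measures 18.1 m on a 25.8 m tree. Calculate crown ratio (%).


Formula: Crown Ratio = (Crown Length / Total Height) * 100
CR = (18.1 m / 25.8 m) * 100
CR = 0.7016 * 100 = 70.2%

70.2


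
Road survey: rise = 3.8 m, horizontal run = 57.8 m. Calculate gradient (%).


Formula: Gradient = rise / run * 100
Gradient = 3.8 / 57.8 * 100 = 6.6%

6.6


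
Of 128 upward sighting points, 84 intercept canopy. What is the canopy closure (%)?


Formula: Canopy closure = covered points / total points * 100
Closure = 84 / 128 * 100
Closure = 0.6562 * 100 = 65.6%

65.6


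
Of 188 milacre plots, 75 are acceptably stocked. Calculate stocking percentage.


Formula: Stocking % = stocked plots / total plots * 100
Stocking = 75 / 188 * 100
Stocking = 0.3989 * 100 = 39.9%

39.9


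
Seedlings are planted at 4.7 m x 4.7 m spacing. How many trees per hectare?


Formula: TPH = 10000 m^2/ha / (spacing_x * spacing_y)
Area per tree = 4.7 m * 4.7 m = 22.09 m^2
TPH = 10000 / 22.09 = 453 trees/ha

453


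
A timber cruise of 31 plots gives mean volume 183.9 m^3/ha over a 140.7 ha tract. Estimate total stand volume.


Formula: Total Volume = Mean Volume per ha * Total Area
Total Volume = 183.9 m^3/ha * 140.7 ha
Total Volume = 25875 m^3

25875


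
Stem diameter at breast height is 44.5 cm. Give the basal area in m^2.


Formula: BA = pi * (DBH/2)^2 / 10000  (cm^2 to m^2)
Radius = DBH/2 = 44.5/2 = 22.25 cm
BA = pi * 22.25^2 / 10000
   = 1555.2847 cm^2 / 10000
   = 0.1555 m^2

0.1555


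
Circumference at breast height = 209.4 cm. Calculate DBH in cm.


Formula: DBH = C / pi
DBH = 209.4 / pi
pi = 3.14159...
DBH = 66.7 cm

66.7


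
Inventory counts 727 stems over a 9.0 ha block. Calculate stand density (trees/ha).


Formula: Stand Density = N_trees / Area_ha
Density = 727 trees / 9.0 ha
Density = 81 trees/ha

81


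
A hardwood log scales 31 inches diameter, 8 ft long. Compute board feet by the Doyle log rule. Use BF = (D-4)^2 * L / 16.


Doyle: BF = (D - 4)^2 * L / 16
Adjusted diameter = 31 - 4 = 27 in
(D-4)^2 = 27^2 = 729
BF = 729 * 8 / 16 = 365 BF

365


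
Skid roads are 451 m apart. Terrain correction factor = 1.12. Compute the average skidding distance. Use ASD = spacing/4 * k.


Formula: ASD = (spacing / 4) * correction
Uncorrected distance = spacing / 4 = 451 / 4 = 112.75 m
ASD = 112.75 * 1.12 = 126 m

126


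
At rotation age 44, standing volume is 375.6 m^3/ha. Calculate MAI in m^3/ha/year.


Formula: MAI = Total Volume / Stand Age
MAI = 375.6 m^3/ha / 44 years
MAI = 8.54 m^3/ha/year

8.54


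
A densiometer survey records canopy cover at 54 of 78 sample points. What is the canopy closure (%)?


Formula: Canopy closure = covered points / total points * 100
Closure = 54 / 78 * 100
Closure = 0.6923 * 100 = 69.2%

69.2


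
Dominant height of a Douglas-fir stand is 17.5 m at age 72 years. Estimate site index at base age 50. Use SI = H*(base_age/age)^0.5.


Formula: SI = H_dom * (base_age / age)^0.5
Age ratio = 50 / 72 = 0.69444
sqrt(age_ratio) = 0.83333
SI = 17.5 * 0.83333 = 14.6 m

14.6


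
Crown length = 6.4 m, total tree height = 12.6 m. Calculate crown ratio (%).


Formula: Crown Ratio = (Crown Length / Total Height) * 100
CR = (6.4 m / 12.6 m) * 100
CR = 0.5079 * 100 = 50.8%

50.8


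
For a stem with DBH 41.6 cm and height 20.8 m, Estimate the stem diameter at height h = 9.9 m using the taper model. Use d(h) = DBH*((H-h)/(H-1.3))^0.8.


Taper: d(h) = DBH * ((H - h) / (H - 1.3))^0.8
Numerator = H - h = 20.8 - 9.9 = 10.9 m
Denominator = H - 1.3 = 20.8 - 1.3 = 19.5 m
Ratio = 10.9 / 19.5 = 0.55897
d = 41.6 * 0.55897^0.8 = 26.1 cm

26.1


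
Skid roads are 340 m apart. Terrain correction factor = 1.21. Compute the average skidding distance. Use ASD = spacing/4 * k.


Formula: ASD = (spacing / 4) * correction
Uncorrected distance = spacing / 4 = 340 / 4 = 85 m
ASD = 85 * 1.21 = 103 m

103


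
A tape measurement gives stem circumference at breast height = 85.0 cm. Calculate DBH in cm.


Formula: DBH = C / pi
DBH = 85.0 / pi
pi = 3.14159...
DBH = 27.1 cm

27.1


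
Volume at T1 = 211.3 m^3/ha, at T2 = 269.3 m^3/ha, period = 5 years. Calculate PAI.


Formula: PAI = (V_T2 - V_T1) / (T2 - T1)
Volume increment = 269.3 - 211.3 = 58.0 m^3/ha
PAI = 58.0 / 5 = 11.6 m^3/ha/year

11.6


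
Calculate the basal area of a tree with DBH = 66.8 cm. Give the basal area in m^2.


Formula: BA = pi * (DBH/2)^2 / 10000  (cm^2 to m^2)
Radius = DBH/2 = 66.8/2 = 33.4 cm
BA = pi * 33.4^2 / 10000
   = 3504.6351 cm^2 / 10000
   = 0.3505 m^2

0.3505


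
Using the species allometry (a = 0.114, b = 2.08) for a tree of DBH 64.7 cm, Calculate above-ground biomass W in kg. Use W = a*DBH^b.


Formula: W = a * DBH^b  (allometric power law)
DBH^b = 64.7^2.08 = 5843.6057
W = 0.114 * 5843.6057 = 666.2 kg

666.2


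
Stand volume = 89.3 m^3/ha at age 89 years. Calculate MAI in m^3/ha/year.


Formula: MAI = Total Volume / Stand Age
MAI = 89.3 m^3/ha / 89 years
MAI = 1.0 m^3/ha/year

1.0


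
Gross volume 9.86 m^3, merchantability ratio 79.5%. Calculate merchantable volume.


Formula: MV = V_total * (merchantable_pct / 100)
Merchantable fraction = 79.5% / 100 = 0.795
MV = 9.86 m^3 * 0.795 = 7.839 m^3

7.839


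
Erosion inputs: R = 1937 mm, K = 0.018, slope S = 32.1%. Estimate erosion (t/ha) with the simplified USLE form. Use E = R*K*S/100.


Formula: E = R * K * S / 100  (simplified USLE)
R * K = 1937 * 0.018 = 34.866
E = 34.866 * 32.1 / 100 = 11.19 t/ha

11.19


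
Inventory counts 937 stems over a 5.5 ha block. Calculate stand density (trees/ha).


Formula: Stand Density = N_trees / Area_ha
Density = 937 trees / 5.5 ha
Density = 170 trees/ha

170


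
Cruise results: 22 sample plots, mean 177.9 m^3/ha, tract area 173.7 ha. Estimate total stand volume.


Formula: Total Volume = Mean Volume per ha * Total Area
Total Volume = 177.9 m^3/ha * 173.7 ha
Total Volume = 30901 m^3

30901


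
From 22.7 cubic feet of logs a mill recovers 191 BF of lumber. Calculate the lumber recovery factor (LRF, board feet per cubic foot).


Formula: LRF = Lumber Output (BF) / Log Input (ft^3)
LRF = 191 BF / 22.7 ft^3
LRF = 8.41 BF/ft^3

8.41


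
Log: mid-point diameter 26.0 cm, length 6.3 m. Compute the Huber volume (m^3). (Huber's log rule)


Huber: V = Am * L,  Am = pi*(Dm/200)^2
Am = pi*(26.0/200)^2 = 0.053093 m^2
V = 0.053093*6.3 = 0.3345 m^3

0.3345


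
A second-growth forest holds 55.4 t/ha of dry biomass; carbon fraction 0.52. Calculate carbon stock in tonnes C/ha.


Formula: Carbon Stock = Biomass * Carbon Fraction
C = 55.4 t/ha * 0.52
C = 28.8 t C/ha

28.8


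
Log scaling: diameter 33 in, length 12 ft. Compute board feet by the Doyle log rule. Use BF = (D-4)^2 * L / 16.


Doyle: BF = (D - 4)^2 * L / 16
Adjusted diameter = 33 - 4 = 29 in
(D-4)^2 = 29^2 = 841
BF = 841 * 12 / 16 = 631 BF

631


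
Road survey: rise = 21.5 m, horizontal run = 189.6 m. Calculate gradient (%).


Formula: Gradient = rise / run * 100
Gradient = 21.5 / 189.6 * 100 = 11.3%

11.3


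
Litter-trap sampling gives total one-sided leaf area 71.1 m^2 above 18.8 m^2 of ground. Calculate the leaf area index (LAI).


Formula: LAI = total leaf area / ground area  (dimensionless)
LAI = 71.1 m^2 / 18.8 m^2
LAI = 3.78

3.78


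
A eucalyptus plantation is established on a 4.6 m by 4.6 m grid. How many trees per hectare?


Formula: TPH = 10000 m^2/ha / (spacing_x * spacing_y)
Area per tree = 4.6 m * 4.6 m = 21.16 m^2
TPH = 10000 / 21.16 = 473 trees/ha

473


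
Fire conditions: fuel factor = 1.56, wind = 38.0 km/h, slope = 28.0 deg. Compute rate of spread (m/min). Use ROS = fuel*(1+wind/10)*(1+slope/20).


Formula: ROS = fuel * (1 + wind/10) * (1 + slope/20)
Wind factor = 1 + 38.0/10 = 4.8
Slope factor = 1 + 28.0/20 = 2.4
ROS = 1.56 * 4.8 * 2.4 = 17.97 m/min

17.97


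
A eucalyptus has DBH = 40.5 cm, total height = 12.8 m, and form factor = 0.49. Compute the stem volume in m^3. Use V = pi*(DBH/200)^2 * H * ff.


Formula: V = pi * (DBH/200)^2 * H * ff
Radius = DBH/200 = 40.5/200 = 0.2025 m
Radius^2 = 0.2025^2 = 0.04100625 m^2
V = pi * 0.04100625 * 12.8 * 0.49
V = 0.808 m^3

0.808


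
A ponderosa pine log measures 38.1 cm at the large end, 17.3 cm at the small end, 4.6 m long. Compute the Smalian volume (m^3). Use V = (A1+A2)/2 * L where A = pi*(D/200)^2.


Smalian: V = (A1 + A2)/2 * L,  A = pi*(D/200)^2
A1 = pi*(38.1/200)^2 = 0.114009 m^2
A2 = pi*(17.3/200)^2 = 0.023506 m^2
V = (0.114009+0.023506)/2*4.6 = 0.3163 m^3

0.3163


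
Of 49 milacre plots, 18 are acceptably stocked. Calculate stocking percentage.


Formula: Stocking % = stocked plots / total plots * 100
Stocking = 18 / 49 * 100
Stocking = 0.3673 * 100 = 36.7%

36.7


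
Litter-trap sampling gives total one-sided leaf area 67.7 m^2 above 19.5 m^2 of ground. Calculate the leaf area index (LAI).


Formula: LAI = total leaf area / ground area  (dimensionless)
LAI = 67.7 m^2 / 19.5 m^2
LAI = 3.47

3.47


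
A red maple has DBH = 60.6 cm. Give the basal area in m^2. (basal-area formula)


Formula: BA = pi * (DBH/2)^2 / 10000  (cm^2 to m^2)
Radius = DBH/2 = 60.6/2 = 30.3 cm
BA = pi * 30.3^2 / 10000
   = 2884.2648 cm^2 / 10000
   = 0.2884 m^2

0.2884


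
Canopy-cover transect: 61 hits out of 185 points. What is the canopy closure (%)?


Formula: Canopy closure = covered points / total points * 100
Closure = 61 / 185 * 100
Closure = 0.3297 * 100 = 33.0%

33.0


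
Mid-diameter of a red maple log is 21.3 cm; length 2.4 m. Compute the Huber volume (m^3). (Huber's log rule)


Huber: V = Am * L,  Am = pi*(Dm/200)^2
Am = pi*(21.3/200)^2 = 0.035633 m^2
V = 0.035633*2.4 = 0.0855 m^3

0.0855


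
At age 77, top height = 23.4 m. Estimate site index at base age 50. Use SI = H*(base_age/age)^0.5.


Formula: SI = H_dom * (base_age / age)^0.5
Age ratio = 50 / 77 = 0.64935
sqrt(age_ratio) = 0.80582
SI = 23.4 * 0.80582 = 18.9 m

18.9
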